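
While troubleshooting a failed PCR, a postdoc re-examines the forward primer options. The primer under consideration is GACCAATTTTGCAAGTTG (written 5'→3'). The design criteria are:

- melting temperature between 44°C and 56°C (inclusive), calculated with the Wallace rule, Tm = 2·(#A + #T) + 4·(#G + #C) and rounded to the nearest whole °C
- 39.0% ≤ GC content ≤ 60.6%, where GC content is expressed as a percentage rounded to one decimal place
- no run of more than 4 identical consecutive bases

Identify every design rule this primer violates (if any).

Base counts: A=5, T=6, G=4, C=3 (length 18).
Tm: Tm = 2·11 + 4·7 = 50°C ✓
GC content: GC 7/18 = 38.9%, outside 39.0–60.6% ✗
homopolymer run: longest run = 4 ✓

Fails: GC content.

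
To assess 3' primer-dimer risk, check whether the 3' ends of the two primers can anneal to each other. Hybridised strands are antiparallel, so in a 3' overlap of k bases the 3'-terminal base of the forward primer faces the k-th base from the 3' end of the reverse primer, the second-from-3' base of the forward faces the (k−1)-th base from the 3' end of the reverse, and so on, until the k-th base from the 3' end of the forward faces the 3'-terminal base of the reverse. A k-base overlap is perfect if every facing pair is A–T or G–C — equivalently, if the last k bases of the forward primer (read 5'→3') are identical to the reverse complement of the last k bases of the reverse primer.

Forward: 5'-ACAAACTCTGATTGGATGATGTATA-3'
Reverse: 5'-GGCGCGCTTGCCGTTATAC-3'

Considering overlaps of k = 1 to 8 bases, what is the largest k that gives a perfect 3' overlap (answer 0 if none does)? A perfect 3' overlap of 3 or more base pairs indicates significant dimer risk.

Longest perfect overlap: 5 complementary base pairs; significant dimer risk (threshold 3).

Last 8 bases (5'→3') — forward …GATGTATA, reverse …CGTTATAC.
Reverse complement of the reverse primer's last 8 bases: GTATAACG; its first k bases are the reverse complement of the reverse primer's last k bases, so a perfect k-base overlap needs the forward primer's last k bases to equal them.
Comparing (forward last k vs required): k=1: A vs G ✗; k=2: TA vs GT ✗; k=3: ATA vs GTA ✗; k=4: TATA vs GTAT ✗; k=5: GTATA vs GTATA ✓; k=6: TGTATA vs GTATAA ✗; k=7: ATGTATA vs GTATAAC ✗; k=8: GATGTATA vs GTATAACG ✗.
Only k = 5 is perfect, so the longest perfect 3' overlap is 5.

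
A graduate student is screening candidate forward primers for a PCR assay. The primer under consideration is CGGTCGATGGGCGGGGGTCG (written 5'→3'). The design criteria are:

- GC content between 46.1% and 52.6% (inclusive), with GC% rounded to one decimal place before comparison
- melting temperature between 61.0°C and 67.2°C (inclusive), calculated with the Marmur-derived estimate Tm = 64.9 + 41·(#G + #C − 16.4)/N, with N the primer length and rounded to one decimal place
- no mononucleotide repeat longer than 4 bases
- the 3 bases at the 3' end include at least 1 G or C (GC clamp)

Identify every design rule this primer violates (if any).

Fails: GC content, homopolymer run.

Base counts: A=1, T=3, G=12, C=4 (length 20).
GC content: GC 16/20 = 80.0%, outside 46.1–52.6% ✗
Tm: Tm = 64.9 + 41·(16 − 16.4)/20 = 64.1°C ✓
homopolymer run: longest run = 5, exceeds 4 ✗
GC clamp: 3' end TCG has 2 G/C ✓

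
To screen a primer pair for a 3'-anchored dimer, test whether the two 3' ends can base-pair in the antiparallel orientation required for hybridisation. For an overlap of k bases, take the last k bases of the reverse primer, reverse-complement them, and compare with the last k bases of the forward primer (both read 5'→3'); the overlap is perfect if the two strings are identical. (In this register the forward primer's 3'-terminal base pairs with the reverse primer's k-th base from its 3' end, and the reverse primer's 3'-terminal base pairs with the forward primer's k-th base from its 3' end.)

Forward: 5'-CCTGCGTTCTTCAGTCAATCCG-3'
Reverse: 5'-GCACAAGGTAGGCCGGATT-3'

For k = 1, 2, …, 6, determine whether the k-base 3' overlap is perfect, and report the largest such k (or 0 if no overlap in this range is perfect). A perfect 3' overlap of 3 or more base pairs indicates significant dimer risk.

Last 6 bases (5'→3') — forward …AATCCG, reverse …CGGATT.
Reverse complement of the reverse primer's last 6 bases: AATCCG; its first k bases are the reverse complement of the reverse primer's last k bases, so a perfect k-base overlap needs the forward primer's last k bases to equal them.
Comparing (forward last k vs required): k=1: G vs A ✗; k=2: CG vs AA ✗; k=3: CCG vs AAT ✗; k=4: TCCG vs AATC ✗; k=5: ATCCG vs AATCC ✗; k=6: AATCCG vs AATCCG ✓.
Only k = 6 is perfect, so the longest perfect 3' overlap is 6.

Longest perfect overlap: 6 complementary base pairs; significant dimer risk (threshold 3).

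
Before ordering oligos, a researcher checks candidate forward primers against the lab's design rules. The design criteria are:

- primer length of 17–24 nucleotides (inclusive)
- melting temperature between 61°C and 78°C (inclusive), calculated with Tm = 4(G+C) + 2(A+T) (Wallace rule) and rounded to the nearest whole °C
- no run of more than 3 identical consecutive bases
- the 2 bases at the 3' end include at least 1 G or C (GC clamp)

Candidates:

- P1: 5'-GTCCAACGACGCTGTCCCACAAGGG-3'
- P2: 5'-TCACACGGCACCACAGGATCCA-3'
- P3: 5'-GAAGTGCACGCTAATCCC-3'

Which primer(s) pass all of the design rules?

P2 only.

P1 (25 nt, A=6 T=3 G=7 C=9): length 25, outside 17–24 ✗; Tm = 2·9 + 4·16 = 82°C, outside 61–78°C ✗; longest run = 3 ✓; 3' end GG has 2 G/C ✓ — fails.
P2 (22 nt, A=7 T=2 G=4 C=9): length 22 ✓; Tm = 2·9 + 4·13 = 70°C ✓; longest run = 2 ✓; 3' end CA has 1 G/C ✓ — passes.
P3 (18 nt, A=5 T=3 G=4 C=6): length 18 ✓; Tm = 2·8 + 4·10 = 56°C, outside 61–78°C ✗; longest run = 3 ✓; 3' end CC has 2 G/C ✓ — fails.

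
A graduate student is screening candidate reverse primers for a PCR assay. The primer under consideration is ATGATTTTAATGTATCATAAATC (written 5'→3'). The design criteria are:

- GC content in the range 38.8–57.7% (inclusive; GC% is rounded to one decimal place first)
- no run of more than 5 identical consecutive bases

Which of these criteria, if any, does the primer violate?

Fails: GC content.

Base counts: A=9, T=10, G=2, C=2 (length 23).
GC content: GC 4/23 = 17.4%, outside 38.8–57.7% ✗
homopolymer run: longest run = 4 ✓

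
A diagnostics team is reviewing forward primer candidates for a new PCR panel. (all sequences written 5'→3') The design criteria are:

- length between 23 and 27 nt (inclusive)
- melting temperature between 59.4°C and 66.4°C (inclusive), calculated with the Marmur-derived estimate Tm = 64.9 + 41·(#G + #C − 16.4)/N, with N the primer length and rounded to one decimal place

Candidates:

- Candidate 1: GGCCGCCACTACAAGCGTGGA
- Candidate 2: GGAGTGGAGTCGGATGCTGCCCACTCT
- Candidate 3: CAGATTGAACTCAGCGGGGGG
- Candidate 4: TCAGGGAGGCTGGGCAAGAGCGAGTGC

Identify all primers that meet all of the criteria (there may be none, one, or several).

Candidate 1 (21 nt, A=5 T=2 G=7 C=7): length 21, outside 23–27 ✗; Tm = 64.9 + 41·(14 − 16.4)/21 = 60.2°C ✓ — fails.
Candidate 2 (27 nt, A=4 T=6 G=10 C=7): length 27 ✓; Tm = 64.9 + 41·(17 − 16.4)/27 = 65.8°C ✓ — passes.
Candidate 3 (21 nt, A=5 T=3 G=9 C=4): length 21, outside 23–27 ✗; Tm = 64.9 + 41·(13 − 16.4)/21 = 58.3°C, outside 59.4–66.4°C ✗ — fails.
Candidate 4 (27 nt, A=6 T=3 G=13 C=5): length 27 ✓; Tm = 64.9 + 41·(18 − 16.4)/27 = 67.3°C, outside 59.4–66.4°C ✗ — fails.

Candidate 2 only.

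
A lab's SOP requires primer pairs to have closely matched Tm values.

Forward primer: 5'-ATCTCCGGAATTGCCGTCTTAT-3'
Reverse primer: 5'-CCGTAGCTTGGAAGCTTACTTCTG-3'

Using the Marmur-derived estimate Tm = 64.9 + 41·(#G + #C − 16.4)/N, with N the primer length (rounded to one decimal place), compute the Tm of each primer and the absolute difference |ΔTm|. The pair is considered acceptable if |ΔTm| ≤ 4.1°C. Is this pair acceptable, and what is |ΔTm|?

Forward: G+C = 10, N = 22 → Tm = 64.9 + 41·(10 − 16.4)/22 = 53.0°C.
Reverse: G+C = 12, N = 24 → Tm = 64.9 + 41·(12 − 16.4)/24 = 57.4°C.
|ΔTm| = |53.0 − 57.4| = 4.4°C, > 4.1°C.

|ΔTm| = 4.4°C; the pair is not acceptable.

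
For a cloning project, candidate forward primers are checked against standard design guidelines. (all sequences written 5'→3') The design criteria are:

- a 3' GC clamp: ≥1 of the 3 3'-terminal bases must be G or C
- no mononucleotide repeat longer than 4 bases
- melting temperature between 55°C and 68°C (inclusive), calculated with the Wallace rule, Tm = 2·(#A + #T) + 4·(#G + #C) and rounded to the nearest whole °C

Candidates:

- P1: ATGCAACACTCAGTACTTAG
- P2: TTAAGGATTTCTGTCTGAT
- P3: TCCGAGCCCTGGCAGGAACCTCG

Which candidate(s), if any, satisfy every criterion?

P1 (20 nt, A=7 T=5 G=3 C=5): 3' end TAG has 1 G/C ✓; longest run = 2 ✓; Tm = 2·12 + 4·8 = 56°C ✓ — passes.
P2 (19 nt, A=4 T=9 G=4 C=2): 3' end GAT has 1 G/C ✓; longest run = 3 ✓; Tm = 2·13 + 4·6 = 50°C, outside 55–68°C ✗ — fails.
P3 (23 nt, A=4 T=3 G=7 C=9): 3' end TCG has 2 G/C ✓; longest run = 3 ✓; Tm = 2·7 + 4·16 = 78°C, outside 55–68°C ✗ — fails.

P1 only.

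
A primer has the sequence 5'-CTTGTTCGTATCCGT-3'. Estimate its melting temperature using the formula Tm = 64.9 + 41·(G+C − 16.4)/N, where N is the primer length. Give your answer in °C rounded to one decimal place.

39.2°C

Base counts: A=1, T=7, G=3, C=4; G+C = 7, N = 15.
Tm = 64.9 + 41·(7 − 16.4)/15 = 64.9 + -385.40/15 = 39.2°C.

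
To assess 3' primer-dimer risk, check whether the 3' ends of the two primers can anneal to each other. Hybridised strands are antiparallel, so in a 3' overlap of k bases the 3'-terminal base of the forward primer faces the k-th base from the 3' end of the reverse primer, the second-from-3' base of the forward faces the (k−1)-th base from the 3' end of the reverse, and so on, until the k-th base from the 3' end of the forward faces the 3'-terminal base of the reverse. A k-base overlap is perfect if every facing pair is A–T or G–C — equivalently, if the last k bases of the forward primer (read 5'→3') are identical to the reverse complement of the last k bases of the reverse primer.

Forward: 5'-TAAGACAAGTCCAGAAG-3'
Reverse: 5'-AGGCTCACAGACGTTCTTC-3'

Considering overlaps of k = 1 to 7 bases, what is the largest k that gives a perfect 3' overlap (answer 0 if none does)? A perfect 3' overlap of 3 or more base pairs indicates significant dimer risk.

Longest perfect overlap: 4 complementary base pairs; significant dimer risk (threshold 3).

Last 7 bases (5'→3') — forward …CCAGAAG, reverse …GTTCTTC.
Reverse complement of the reverse primer's last 7 bases: GAAGAAC; its first k bases are the reverse complement of the reverse primer's last k bases, so a perfect k-base overlap needs the forward primer's last k bases to equal them.
Comparing (forward last k vs required): k=1: G vs G ✓; k=2: AG vs GA ✗; k=3: AAG vs GAA ✗; k=4: GAAG vs GAAG ✓; k=5: AGAAG vs GAAGA ✗; k=6: CAGAAG vs GAAGAA ✗; k=7: CCAGAAG vs GAAGAAC ✗.
Perfect overlaps at k = 1, 4; the largest is 4.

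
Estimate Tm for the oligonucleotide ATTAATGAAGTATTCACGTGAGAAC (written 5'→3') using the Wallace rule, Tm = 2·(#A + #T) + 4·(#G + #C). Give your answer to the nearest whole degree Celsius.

66°C

Base counts: A=10, T=7, G=5, C=3 (length 25).
Tm = 2·(10+7) + 4·(5+3) = 2·17 + 4·8 = 34 + 32 = 66°C.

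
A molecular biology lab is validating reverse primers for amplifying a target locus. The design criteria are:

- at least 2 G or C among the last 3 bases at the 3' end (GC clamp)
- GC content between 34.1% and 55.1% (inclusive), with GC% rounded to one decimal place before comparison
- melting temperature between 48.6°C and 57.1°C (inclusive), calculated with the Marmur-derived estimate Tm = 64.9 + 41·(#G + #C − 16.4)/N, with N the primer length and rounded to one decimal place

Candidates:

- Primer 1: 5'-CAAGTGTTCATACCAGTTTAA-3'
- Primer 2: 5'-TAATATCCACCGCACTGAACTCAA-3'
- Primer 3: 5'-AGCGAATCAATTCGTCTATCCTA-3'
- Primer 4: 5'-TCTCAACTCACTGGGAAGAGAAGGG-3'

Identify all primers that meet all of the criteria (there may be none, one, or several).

None of the candidates satisfy all criteria.

Primer 1 (21 nt, A=7 T=7 G=3 C=4): 3' end TAA has 0 G/C, need ≥2 ✗; GC 7/21 = 33.3%, outside 34.1–55.1% ✗; Tm = 64.9 + 41·(7 − 16.4)/21 = 46.5°C, outside 48.6–57.1°C ✗ — fails.
Primer 2 (24 nt, A=9 T=5 G=2 C=8): 3' end CAA has 1 G/C, need ≥2 ✗; GC 10/24 = 41.7% ✓; Tm = 64.9 + 41·(10 − 16.4)/24 = 54.0°C ✓ — fails.
Primer 3 (23 nt, A=7 T=7 G=3 C=6): 3' end CTA has 1 G/C, need ≥2 ✗; GC 9/23 = 39.1% ✓; Tm = 64.9 + 41·(9 − 16.4)/23 = 51.7°C ✓ — fails.
Primer 4 (25 nt, A=8 T=4 G=8 C=5): 3' end GGG has 3 G/C ✓; GC 13/25 = 52.0% ✓; Tm = 64.9 + 41·(13 − 16.4)/25 = 59.3°C, outside 48.6–57.1°C ✗ — fails.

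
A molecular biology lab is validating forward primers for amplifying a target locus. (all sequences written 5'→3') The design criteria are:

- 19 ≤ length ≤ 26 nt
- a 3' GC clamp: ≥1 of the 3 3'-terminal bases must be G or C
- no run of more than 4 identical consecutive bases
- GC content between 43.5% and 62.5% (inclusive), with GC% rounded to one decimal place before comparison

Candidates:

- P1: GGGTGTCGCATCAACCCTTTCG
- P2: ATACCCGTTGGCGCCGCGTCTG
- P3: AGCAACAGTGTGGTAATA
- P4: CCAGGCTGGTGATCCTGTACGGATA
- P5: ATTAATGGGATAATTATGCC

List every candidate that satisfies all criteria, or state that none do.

P1 (22 nt, A=3 T=6 G=6 C=7): length 22 ✓; 3' end TCG has 2 G/C ✓; longest run = 3 ✓; GC 13/22 = 59.1% ✓ — passes.
P2 (22 nt, A=2 T=5 G=7 C=8): length 22 ✓; 3' end CTG has 2 G/C ✓; longest run = 3 ✓; GC 15/22 = 68.2%, outside 43.5–62.5% ✗ — fails.
P3 (18 nt, A=7 T=4 G=5 C=2): length 18, outside 19–26 ✗; 3' end ATA has 0 G/C, need ≥1 ✗; longest run = 2 ✓; GC 7/18 = 38.9%, outside 43.5–62.5% ✗ — fails.
P4 (25 nt, A=5 T=6 G=8 C=6): length 25 ✓; 3' end ATA has 0 G/C, need ≥1 ✗; longest run = 2 ✓; GC 14/25 = 56.0% ✓ — fails.
P5 (20 nt, A=7 T=7 G=4 C=2): length 20 ✓; 3' end GCC has 3 G/C ✓; longest run = 3 ✓; GC 6/20 = 30.0%, outside 43.5–62.5% ✗ — fails.

P1 only.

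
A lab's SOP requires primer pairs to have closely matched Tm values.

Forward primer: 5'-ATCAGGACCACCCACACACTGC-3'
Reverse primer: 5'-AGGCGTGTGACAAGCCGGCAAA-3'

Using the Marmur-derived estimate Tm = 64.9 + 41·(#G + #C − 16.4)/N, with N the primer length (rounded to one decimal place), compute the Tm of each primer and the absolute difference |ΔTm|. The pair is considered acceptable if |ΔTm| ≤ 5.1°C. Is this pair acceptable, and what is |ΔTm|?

|ΔTm| = 0.0°C; the pair is acceptable.

Forward: G+C = 13, N = 22 → Tm = 64.9 + 41·(13 − 16.4)/22 = 58.6°C.
Reverse: G+C = 13, N = 22 → Tm = 64.9 + 41·(13 − 16.4)/22 = 58.6°C.
|ΔTm| = |58.6 − 58.6| = 0.0°C, ≤ 5.1°C.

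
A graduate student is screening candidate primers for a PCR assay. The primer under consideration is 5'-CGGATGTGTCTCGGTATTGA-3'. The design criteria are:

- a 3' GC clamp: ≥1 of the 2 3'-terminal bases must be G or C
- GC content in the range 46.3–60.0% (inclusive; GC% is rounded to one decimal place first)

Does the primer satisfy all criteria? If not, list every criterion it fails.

Base counts: A=3, T=7, G=7, C=3 (length 20).
GC clamp: 3' end GA has 1 G/C ✓
GC content: GC 10/20 = 50.0% ✓

Meets all criteria.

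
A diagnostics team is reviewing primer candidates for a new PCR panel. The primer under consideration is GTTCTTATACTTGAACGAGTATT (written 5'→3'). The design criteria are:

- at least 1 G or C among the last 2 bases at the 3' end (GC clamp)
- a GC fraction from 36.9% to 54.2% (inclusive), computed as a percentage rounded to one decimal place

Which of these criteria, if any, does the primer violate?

Base counts: A=6, T=10, G=4, C=3 (length 23).
GC clamp: 3' end TT has 0 G/C, need ≥1 ✗
GC content: GC 7/23 = 30.4%, outside 36.9–54.2% ✗

Fails: GC clamp, GC content.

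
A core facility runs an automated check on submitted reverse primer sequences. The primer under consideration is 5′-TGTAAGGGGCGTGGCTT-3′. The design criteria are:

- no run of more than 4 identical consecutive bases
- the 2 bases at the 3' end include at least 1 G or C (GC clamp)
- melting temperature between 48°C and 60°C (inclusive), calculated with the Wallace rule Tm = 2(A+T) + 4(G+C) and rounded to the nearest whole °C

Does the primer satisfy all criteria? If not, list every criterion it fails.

Fails: GC clamp.

Base counts: A=2, T=5, G=8, C=2 (length 17).
homopolymer run: longest run = 4 ✓
GC clamp: 3' end TT has 0 G/C, need ≥1 ✗
Tm: Tm = 2·7 + 4·10 = 54°C ✓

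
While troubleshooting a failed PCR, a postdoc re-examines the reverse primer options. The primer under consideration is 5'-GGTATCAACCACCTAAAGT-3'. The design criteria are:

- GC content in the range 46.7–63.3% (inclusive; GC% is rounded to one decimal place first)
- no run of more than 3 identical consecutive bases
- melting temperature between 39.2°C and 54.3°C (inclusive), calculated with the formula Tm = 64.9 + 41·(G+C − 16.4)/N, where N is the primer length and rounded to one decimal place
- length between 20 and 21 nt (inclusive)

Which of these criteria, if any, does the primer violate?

Base counts: A=7, T=4, G=3, C=5 (length 19).
GC content: GC 8/19 = 42.1%, outside 46.7–63.3% ✗
homopolymer run: longest run = 3 ✓
Tm: Tm = 64.9 + 41·(8 − 16.4)/19 = 46.8°C ✓
length: length 19, outside 20–21 ✗

Fails: GC content, length.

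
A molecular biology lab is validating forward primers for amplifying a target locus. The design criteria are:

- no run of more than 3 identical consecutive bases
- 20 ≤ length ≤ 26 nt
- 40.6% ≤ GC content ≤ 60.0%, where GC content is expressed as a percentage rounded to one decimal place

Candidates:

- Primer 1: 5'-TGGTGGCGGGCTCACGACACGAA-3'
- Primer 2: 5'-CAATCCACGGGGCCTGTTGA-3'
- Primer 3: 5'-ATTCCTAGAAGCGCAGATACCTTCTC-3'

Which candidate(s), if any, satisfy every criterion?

Primer 3 only.

Primer 1 (23 nt, A=5 T=3 G=9 C=6): longest run = 3 ✓; length 23 ✓; GC 15/23 = 65.2%, outside 40.6–60.0% ✗ — fails.
Primer 2 (20 nt, A=4 T=4 G=6 C=6): longest run = 4, exceeds 3 ✗; length 20 ✓; GC 12/20 = 60.0% ✓ — fails.
Primer 3 (26 nt, A=7 T=7 G=4 C=8): longest run = 2 ✓; length 26 ✓; GC 12/26 = 46.2% ✓ — passes.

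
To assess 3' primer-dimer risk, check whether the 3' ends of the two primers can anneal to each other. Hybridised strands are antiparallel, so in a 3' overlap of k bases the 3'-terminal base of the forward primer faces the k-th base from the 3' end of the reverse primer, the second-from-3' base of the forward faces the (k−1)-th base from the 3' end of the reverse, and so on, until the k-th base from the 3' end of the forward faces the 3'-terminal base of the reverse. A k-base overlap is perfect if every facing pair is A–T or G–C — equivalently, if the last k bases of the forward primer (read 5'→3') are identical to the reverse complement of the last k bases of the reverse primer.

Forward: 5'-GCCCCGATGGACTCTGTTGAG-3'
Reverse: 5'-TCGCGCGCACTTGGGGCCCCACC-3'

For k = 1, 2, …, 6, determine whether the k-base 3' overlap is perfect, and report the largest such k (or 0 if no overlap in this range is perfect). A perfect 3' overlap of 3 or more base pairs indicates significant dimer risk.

Last 6 bases (5'→3') — forward …GTTGAG, reverse …CCCACC.
Reverse complement of the reverse primer's last 6 bases: GGTGGG; its first k bases are the reverse complement of the reverse primer's last k bases, so a perfect k-base overlap needs the forward primer's last k bases to equal them.
Comparing (forward last k vs required): k=1: G vs G ✓; k=2: AG vs GG ✗; k=3: GAG vs GGT ✗; k=4: TGAG vs GGTG ✗; k=5: TTGAG vs GGTGG ✗; k=6: GTTGAG vs GGTGGG ✗.
Only k = 1 is perfect, so the longest perfect 3' overlap is 1.

Longest perfect overlap: 1 complementary base pair; below the dimer-risk threshold (threshold 3).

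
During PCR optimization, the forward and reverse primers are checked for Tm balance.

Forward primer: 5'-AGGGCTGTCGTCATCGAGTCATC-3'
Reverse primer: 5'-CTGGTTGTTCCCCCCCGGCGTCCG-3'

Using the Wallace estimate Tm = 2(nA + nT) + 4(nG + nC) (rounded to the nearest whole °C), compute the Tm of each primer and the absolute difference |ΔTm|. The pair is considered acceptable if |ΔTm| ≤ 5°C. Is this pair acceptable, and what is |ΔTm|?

|ΔTm| = 12°C; the pair is not acceptable.

Forward: A=4 T=6 G=7 C=6 → Tm = 2·10 + 4·13 = 72°C.
Reverse: A=0 T=6 G=7 C=11 → Tm = 2·6 + 4·18 = 84°C.
|ΔTm| = |72 − 84| = 12°C, > 5°C.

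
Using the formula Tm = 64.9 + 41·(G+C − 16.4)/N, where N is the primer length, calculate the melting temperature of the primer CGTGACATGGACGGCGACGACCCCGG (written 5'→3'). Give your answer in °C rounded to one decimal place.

69.0°C

Base counts: A=5, T=2, G=10, C=9; G+C = 19, N = 26.
Tm = 64.9 + 41·(19 − 16.4)/26 = 64.9 + 106.60/26 = 69.0°C.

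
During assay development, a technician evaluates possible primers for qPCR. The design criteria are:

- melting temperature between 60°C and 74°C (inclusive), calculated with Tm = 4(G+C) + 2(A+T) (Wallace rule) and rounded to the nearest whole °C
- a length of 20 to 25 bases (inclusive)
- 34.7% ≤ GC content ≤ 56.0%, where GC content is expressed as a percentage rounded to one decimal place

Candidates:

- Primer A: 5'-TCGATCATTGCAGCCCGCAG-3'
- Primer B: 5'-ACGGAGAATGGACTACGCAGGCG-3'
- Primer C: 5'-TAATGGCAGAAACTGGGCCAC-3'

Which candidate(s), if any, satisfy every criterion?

Primer C only.

Primer A (20 nt, A=4 T=4 G=5 C=7): Tm = 2·8 + 4·12 = 64°C ✓; length 20 ✓; GC 12/20 = 60.0%, outside 34.7–56.0% ✗ — fails.
Primer B (23 nt, A=7 T=2 G=9 C=5): Tm = 2·9 + 4·14 = 74°C ✓; length 23 ✓; GC 14/23 = 60.9%, outside 34.7–56.0% ✗ — fails.
Primer C (21 nt, A=7 T=3 G=6 C=5): Tm = 2·10 + 4·11 = 64°C ✓; length 21 ✓; GC 11/21 = 52.4% ✓ — passes.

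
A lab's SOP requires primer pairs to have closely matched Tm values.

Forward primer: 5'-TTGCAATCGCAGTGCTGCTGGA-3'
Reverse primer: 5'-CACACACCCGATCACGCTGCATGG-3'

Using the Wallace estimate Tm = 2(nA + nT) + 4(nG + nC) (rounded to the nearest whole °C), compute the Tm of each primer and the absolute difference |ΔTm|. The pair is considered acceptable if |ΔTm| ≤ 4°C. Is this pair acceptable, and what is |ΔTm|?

|ΔTm| = 10°C; the pair is not acceptable.

Forward: A=4 T=6 G=7 C=5 → Tm = 2·10 + 4·12 = 68°C.
Reverse: A=6 T=3 G=5 C=10 → Tm = 2·9 + 4·15 = 78°C.
|ΔTm| = |68 − 78| = 10°C, > 4°C.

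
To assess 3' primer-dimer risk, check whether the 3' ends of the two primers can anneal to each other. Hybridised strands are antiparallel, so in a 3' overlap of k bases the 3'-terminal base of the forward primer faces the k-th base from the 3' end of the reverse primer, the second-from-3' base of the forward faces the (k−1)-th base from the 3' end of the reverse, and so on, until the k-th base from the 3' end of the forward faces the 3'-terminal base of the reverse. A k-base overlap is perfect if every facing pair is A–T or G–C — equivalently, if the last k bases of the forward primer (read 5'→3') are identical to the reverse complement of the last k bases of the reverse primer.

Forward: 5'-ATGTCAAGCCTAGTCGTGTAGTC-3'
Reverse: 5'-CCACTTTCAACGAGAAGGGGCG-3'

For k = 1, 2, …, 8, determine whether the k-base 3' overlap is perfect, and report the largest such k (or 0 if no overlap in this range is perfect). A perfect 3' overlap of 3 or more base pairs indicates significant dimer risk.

Longest perfect overlap: 1 complementary base pair; below the dimer-risk threshold (threshold 3).

Last 8 bases (5'→3') — forward …GTGTAGTC, reverse …AAGGGGCG.
Reverse complement of the reverse primer's last 8 bases: CGCCCCTT; its first k bases are the reverse complement of the reverse primer's last k bases, so a perfect k-base overlap needs the forward primer's last k bases to equal them.
Comparing (forward last k vs required): k=1: C vs C ✓; k=2: TC vs CG ✗; k=3: GTC vs CGC ✗; k=4: AGTC vs CGCC ✗; k=5: TAGTC vs CGCCC ✗; k=6: GTAGTC vs CGCCCC ✗; k=7: TGTAGTC vs CGCCCCT ✗; k=8: GTGTAGTC vs CGCCCCTT ✗.
Only k = 1 is perfect, so the longest perfect 3' overlap is 1.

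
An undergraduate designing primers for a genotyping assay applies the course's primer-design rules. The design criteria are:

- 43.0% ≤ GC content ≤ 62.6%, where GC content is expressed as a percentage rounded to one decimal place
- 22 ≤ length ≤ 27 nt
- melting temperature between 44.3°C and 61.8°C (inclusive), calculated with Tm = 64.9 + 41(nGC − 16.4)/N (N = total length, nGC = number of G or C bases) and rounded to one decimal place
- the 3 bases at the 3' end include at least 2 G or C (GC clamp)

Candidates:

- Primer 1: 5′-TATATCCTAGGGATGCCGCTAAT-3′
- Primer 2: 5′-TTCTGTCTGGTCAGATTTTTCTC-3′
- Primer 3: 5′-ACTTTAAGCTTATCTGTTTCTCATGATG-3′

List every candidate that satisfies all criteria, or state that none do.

Primer 1 (23 nt, A=6 T=7 G=5 C=5): GC 10/23 = 43.5% ✓; length 23 ✓; Tm = 64.9 + 41·(10 − 16.4)/23 = 53.5°C ✓; 3' end AAT has 0 G/C, need ≥2 ✗ — fails.
Primer 2 (23 nt, A=2 T=12 G=4 C=5): GC 9/23 = 39.1%, outside 43.0–62.6% ✗; length 23 ✓; Tm = 64.9 + 41·(9 − 16.4)/23 = 51.7°C ✓; 3' end CTC has 2 G/C ✓ — fails.
Primer 3 (28 nt, A=6 T=13 G=4 C=5): GC 9/28 = 32.1%, outside 43.0–62.6% ✗; length 28, outside 22–27 ✗; Tm = 64.9 + 41·(9 − 16.4)/28 = 54.1°C ✓; 3' end ATG has 1 G/C, need ≥2 ✗ — fails.

None of the candidates satisfy all criteria.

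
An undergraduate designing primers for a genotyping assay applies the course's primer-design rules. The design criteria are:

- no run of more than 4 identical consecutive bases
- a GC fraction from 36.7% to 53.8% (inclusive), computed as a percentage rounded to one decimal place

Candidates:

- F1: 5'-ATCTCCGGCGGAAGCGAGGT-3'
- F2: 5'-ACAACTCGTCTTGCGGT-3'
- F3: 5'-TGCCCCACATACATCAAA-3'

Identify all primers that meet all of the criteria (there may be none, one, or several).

F1 (20 nt, A=4 T=3 G=8 C=5): longest run = 2 ✓; GC 13/20 = 65.0%, outside 36.7–53.8% ✗ — fails.
F2 (17 nt, A=3 T=5 G=4 C=5): longest run = 2 ✓; GC 9/17 = 52.9% ✓ — passes.
F3 (18 nt, A=7 T=3 G=1 C=7): longest run = 4 ✓; GC 8/18 = 44.4% ✓ — passes.

F2 and F3.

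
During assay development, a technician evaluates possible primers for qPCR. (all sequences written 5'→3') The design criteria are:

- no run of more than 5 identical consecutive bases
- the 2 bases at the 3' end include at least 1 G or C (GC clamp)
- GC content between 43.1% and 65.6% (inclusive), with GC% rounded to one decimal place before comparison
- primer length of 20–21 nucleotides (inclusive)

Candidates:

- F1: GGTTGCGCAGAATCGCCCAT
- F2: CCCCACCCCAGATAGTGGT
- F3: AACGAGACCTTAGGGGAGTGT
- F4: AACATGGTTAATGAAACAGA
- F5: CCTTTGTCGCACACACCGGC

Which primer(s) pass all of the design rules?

F3 and F5.

F1 (20 nt, A=4 T=4 G=6 C=6): longest run = 3 ✓; 3' end AT has 0 G/C, need ≥1 ✗; GC 12/20 = 60.0% ✓; length 20 ✓ — fails.
F2 (19 nt, A=4 T=3 G=4 C=8): longest run = 4 ✓; 3' end GT has 1 G/C ✓; GC 12/19 = 63.2% ✓; length 19, outside 20–21 ✗ — fails.
F3 (21 nt, A=6 T=4 G=8 C=3): longest run = 4 ✓; 3' end GT has 1 G/C ✓; GC 11/21 = 52.4% ✓; length 21 ✓ — passes.
F4 (20 nt, A=10 T=4 G=4 C=2): longest run = 3 ✓; 3' end GA has 1 G/C ✓; GC 6/20 = 30.0%, outside 43.1–65.6% ✗; length 20 ✓ — fails.
F5 (20 nt, A=3 T=4 G=4 C=9): longest run = 3 ✓; 3' end GC has 2 G/C ✓; GC 13/20 = 65.0% ✓; length 20 ✓ — passes.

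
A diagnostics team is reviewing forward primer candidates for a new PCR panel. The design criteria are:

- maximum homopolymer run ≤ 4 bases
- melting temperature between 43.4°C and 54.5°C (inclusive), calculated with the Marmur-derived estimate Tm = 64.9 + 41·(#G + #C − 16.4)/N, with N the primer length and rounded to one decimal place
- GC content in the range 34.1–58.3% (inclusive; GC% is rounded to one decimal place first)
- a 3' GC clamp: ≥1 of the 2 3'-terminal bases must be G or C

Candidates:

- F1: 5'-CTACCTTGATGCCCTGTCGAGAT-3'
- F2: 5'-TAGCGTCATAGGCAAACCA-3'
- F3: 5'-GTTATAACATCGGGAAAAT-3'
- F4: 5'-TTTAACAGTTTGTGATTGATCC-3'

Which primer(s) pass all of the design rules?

F1 (23 nt, A=4 T=7 G=5 C=7): longest run = 3 ✓; Tm = 64.9 + 41·(12 − 16.4)/23 = 57.1°C, outside 43.4–54.5°C ✗; GC 12/23 = 52.2% ✓; 3' end AT has 0 G/C, need ≥1 ✗ — fails.
F2 (19 nt, A=7 T=3 G=4 C=5): longest run = 3 ✓; Tm = 64.9 + 41·(9 − 16.4)/19 = 48.9°C ✓; GC 9/19 = 47.4% ✓; 3' end CA has 1 G/C ✓ — passes.
F3 (19 nt, A=8 T=5 G=4 C=2): longest run = 4 ✓; Tm = 64.9 + 41·(6 − 16.4)/19 = 42.5°C, outside 43.4–54.5°C ✗; GC 6/19 = 31.6%, outside 34.1–58.3% ✗; 3' end AT has 0 G/C, need ≥1 ✗ — fails.
F4 (22 nt, A=5 T=10 G=4 C=3): longest run = 3 ✓; Tm = 64.9 + 41·(7 − 16.4)/22 = 47.4°C ✓; GC 7/22 = 31.8%, outside 34.1–58.3% ✗; 3' end CC has 2 G/C ✓ — fails.

F2 only.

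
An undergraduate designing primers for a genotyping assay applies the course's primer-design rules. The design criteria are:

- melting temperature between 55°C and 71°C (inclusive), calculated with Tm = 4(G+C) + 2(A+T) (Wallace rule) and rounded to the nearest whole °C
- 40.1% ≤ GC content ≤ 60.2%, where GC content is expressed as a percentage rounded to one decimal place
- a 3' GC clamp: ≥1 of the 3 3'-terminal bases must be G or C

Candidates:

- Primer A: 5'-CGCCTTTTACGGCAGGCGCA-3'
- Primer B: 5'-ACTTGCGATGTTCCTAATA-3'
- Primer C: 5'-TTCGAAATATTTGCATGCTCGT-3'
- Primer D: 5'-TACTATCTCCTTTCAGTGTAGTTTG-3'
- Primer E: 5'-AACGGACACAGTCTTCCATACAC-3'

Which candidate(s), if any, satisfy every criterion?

Primer E only.

Primer A (20 nt, A=3 T=4 G=6 C=7): Tm = 2·7 + 4·13 = 66°C ✓; GC 13/20 = 65.0%, outside 40.1–60.2% ✗; 3' end GCA has 2 G/C ✓ — fails.
Primer B (19 nt, A=5 T=7 G=3 C=4): Tm = 2·12 + 4·7 = 52°C, outside 55–71°C ✗; GC 7/19 = 36.8%, outside 40.1–60.2% ✗; 3' end ATA has 0 G/C, need ≥1 ✗ — fails.
Primer C (22 nt, A=5 T=9 G=4 C=4): Tm = 2·14 + 4·8 = 60°C ✓; GC 8/22 = 36.4%, outside 40.1–60.2% ✗; 3' end CGT has 2 G/C ✓ — fails.
Primer D (25 nt, A=4 T=12 G=4 C=5): Tm = 2·16 + 4·9 = 68°C ✓; GC 9/25 = 36.0%, outside 40.1–60.2% ✗; 3' end TTG has 1 G/C ✓ — fails.
Primer E (23 nt, A=8 T=4 G=3 C=8): Tm = 2·12 + 4·11 = 68°C ✓; GC 11/23 = 47.8% ✓; 3' end CAC has 2 G/C ✓ — passes.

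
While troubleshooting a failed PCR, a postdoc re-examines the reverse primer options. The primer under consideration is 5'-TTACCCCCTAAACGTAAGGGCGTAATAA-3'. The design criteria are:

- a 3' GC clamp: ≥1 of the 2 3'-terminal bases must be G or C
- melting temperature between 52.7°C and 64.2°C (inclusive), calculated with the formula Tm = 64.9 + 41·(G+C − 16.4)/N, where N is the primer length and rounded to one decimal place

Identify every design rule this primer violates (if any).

Base counts: A=10, T=6, G=5, C=7 (length 28).
GC clamp: 3' end AA has 0 G/C, need ≥1 ✗
Tm: Tm = 64.9 + 41·(12 − 16.4)/28 = 58.5°C ✓

Fails: GC clamp.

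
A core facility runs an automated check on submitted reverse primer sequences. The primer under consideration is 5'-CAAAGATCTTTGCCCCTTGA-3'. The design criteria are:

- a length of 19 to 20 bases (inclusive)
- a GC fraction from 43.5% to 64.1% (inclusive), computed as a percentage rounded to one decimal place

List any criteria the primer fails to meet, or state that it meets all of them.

Base counts: A=5, T=6, G=3, C=6 (length 20).
length: length 20 ✓
GC content: GC 9/20 = 45.0% ✓

Meets all criteria.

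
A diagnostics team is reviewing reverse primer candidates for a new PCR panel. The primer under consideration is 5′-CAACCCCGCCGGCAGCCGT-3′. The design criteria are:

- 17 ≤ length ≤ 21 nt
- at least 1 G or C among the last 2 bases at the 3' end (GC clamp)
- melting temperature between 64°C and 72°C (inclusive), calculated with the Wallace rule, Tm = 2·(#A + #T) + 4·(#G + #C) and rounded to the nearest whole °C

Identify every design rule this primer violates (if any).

Meets all criteria.

Base counts: A=3, T=1, G=5, C=10 (length 19).
length: length 19 ✓
GC clamp: 3' end GT has 1 G/C ✓
Tm: Tm = 2·4 + 4·15 = 68°C ✓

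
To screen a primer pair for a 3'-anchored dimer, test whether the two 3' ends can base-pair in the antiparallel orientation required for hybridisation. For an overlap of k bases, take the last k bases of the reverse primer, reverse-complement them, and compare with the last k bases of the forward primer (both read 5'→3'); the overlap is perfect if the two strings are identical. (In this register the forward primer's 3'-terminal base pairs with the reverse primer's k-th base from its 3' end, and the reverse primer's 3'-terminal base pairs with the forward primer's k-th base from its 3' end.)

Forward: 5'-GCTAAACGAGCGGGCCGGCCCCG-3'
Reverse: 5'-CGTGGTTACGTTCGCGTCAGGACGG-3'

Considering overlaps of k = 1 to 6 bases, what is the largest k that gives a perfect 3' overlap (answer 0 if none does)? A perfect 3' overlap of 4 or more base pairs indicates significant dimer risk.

Last 6 bases (5'→3') — forward …GCCCCG, reverse …GGACGG.
Reverse complement of the reverse primer's last 6 bases: CCGTCC; its first k bases are the reverse complement of the reverse primer's last k bases, so a perfect k-base overlap needs the forward primer's last k bases to equal them.
Comparing (forward last k vs required): k=1: G vs C ✗; k=2: CG vs CC ✗; k=3: CCG vs CCG ✓; k=4: CCCG vs CCGT ✗; k=5: CCCCG vs CCGTC ✗; k=6: GCCCCG vs CCGTCC ✗.
Only k = 3 is perfect, so the longest perfect 3' overlap is 3.

Longest perfect overlap: 3 complementary base pairs; below the dimer-risk threshold (threshold 4).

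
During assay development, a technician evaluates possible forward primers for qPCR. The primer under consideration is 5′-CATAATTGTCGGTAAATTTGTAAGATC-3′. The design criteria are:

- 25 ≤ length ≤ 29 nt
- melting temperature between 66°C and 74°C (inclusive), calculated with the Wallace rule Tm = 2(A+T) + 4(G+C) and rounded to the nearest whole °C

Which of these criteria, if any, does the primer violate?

Base counts: A=9, T=10, G=5, C=3 (length 27).
length: length 27 ✓
Tm: Tm = 2·19 + 4·8 = 70°C ✓

Meets all criteria.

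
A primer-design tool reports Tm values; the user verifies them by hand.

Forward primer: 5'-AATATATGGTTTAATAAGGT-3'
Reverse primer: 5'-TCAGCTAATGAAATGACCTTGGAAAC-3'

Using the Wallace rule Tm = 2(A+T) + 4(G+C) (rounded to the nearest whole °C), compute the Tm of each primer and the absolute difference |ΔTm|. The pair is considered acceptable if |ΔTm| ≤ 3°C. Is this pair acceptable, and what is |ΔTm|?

Forward: A=8 T=8 G=4 C=0 → Tm = 2·16 + 4·4 = 48°C.
Reverse: A=10 T=6 G=5 C=5 → Tm = 2·16 + 4·10 = 72°C.
|ΔTm| = |48 − 72| = 24°C, > 3°C.

|ΔTm| = 24°C; the pair is not acceptable.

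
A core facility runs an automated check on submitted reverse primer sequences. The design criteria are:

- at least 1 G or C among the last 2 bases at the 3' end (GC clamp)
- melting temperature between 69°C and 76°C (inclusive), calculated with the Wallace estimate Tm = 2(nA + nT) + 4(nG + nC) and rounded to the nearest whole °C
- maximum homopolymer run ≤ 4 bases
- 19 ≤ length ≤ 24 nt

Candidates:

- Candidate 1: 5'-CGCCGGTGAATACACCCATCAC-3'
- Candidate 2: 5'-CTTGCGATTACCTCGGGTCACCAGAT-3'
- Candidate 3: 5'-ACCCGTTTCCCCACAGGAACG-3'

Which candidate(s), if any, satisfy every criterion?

Candidate 1 only.

Candidate 1 (22 nt, A=6 T=3 G=4 C=9): 3' end AC has 1 G/C ✓; Tm = 2·9 + 4·13 = 70°C ✓; longest run = 3 ✓; length 22 ✓ — passes.
Candidate 2 (26 nt, A=5 T=7 G=6 C=8): 3' end AT has 0 G/C, need ≥1 ✗; Tm = 2·12 + 4·14 = 80°C, outside 69–76°C ✗; longest run = 3 ✓; length 26, outside 19–24 ✗ — fails.
Candidate 3 (21 nt, A=5 T=3 G=4 C=9): 3' end CG has 2 G/C ✓; Tm = 2·8 + 4·13 = 68°C, outside 69–76°C ✗; longest run = 4 ✓; length 21 ✓ — fails.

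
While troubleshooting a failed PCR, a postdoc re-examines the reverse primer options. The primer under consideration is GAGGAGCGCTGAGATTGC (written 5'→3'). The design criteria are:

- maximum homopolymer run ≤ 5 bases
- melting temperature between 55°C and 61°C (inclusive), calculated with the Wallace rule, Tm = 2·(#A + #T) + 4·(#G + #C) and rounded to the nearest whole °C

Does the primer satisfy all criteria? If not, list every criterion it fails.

Meets all criteria.

Base counts: A=4, T=3, G=8, C=3 (length 18).
homopolymer run: longest run = 2 ✓
Tm: Tm = 2·7 + 4·11 = 58°C ✓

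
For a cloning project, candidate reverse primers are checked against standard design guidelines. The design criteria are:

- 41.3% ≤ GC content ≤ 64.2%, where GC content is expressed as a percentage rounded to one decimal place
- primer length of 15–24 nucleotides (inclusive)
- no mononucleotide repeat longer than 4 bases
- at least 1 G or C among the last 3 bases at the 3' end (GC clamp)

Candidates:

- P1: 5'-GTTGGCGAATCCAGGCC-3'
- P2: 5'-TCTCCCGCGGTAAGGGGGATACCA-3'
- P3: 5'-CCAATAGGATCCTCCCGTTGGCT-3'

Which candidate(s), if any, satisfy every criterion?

P3 only.

P1 (17 nt, A=3 T=3 G=6 C=5): GC 11/17 = 64.7%, outside 41.3–64.2% ✗; length 17 ✓; longest run = 2 ✓; 3' end GCC has 3 G/C ✓ — fails.
P2 (24 nt, A=5 T=4 G=8 C=7): GC 15/24 = 62.5% ✓; length 24 ✓; longest run = 5, exceeds 4 ✗; 3' end CCA has 2 G/C ✓ — fails.
P3 (23 nt, A=4 T=6 G=5 C=8): GC 13/23 = 56.5% ✓; length 23 ✓; longest run = 3 ✓; 3' end GCT has 2 G/C ✓ — passes.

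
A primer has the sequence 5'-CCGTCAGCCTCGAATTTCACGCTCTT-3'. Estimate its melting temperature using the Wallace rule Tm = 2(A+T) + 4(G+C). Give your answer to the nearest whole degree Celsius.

Base counts: A=4, T=8, G=4, C=10 (length 26).
Tm = 2·(4+8) + 4·(4+10) = 2·12 + 4·14 = 24 + 56 = 80°C.

80°C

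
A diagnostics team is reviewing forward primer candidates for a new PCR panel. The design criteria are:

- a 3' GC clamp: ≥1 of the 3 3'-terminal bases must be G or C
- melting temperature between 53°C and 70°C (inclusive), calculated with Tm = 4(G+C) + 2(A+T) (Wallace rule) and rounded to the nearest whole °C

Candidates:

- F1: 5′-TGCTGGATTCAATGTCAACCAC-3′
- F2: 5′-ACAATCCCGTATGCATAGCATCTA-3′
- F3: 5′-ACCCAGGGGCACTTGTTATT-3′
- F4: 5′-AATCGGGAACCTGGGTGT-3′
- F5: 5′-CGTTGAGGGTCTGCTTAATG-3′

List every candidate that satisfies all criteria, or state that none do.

F1, F2, F4 and F5.

F1 (22 nt, A=6 T=6 G=4 C=6): 3' end CAC has 2 G/C ✓; Tm = 2·12 + 4·10 = 64°C ✓ — passes.
F2 (24 nt, A=8 T=6 G=3 C=7): 3' end CTA has 1 G/C ✓; Tm = 2·14 + 4·10 = 68°C ✓ — passes.
F3 (20 nt, A=4 T=6 G=5 C=5): 3' end ATT has 0 G/C, need ≥1 ✗; Tm = 2·10 + 4·10 = 60°C ✓ — fails.
F4 (18 nt, A=4 T=4 G=7 C=3): 3' end TGT has 1 G/C ✓; Tm = 2·8 + 4·10 = 56°C ✓ — passes.
F5 (20 nt, A=3 T=7 G=7 C=3): 3' end ATG has 1 G/C ✓; Tm = 2·10 + 4·10 = 60°C ✓ — passes.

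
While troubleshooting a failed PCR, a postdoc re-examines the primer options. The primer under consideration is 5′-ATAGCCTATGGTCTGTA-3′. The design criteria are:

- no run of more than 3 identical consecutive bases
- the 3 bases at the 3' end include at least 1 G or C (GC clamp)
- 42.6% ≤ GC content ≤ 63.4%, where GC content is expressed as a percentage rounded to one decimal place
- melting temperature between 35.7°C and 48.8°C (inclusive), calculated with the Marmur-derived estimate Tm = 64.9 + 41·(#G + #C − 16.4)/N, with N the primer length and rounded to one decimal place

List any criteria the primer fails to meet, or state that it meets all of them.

Fails: GC content.

Base counts: A=4, T=6, G=4, C=3 (length 17).
homopolymer run: longest run = 2 ✓
GC clamp: 3' end GTA has 1 G/C ✓
GC content: GC 7/17 = 41.2%, outside 42.6–63.4% ✗
Tm: Tm = 64.9 + 41·(7 − 16.4)/17 = 42.2°C ✓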